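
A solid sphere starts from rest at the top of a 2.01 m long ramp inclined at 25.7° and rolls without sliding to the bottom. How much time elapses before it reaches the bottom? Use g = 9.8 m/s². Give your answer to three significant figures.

t ≈ 1.15 s

For this body I = (2/5)MR², i.e. k = I/(MR²) = 0.4.
Translational: Mg sinθ − f = Ma. Rotational about the CM: fR = Iα = kMRa, so f = kMa.
Hence a = g sinθ/(1+k) = 9.8×sin25.7°/1.4 = 3.036 m/s².
With constant a from rest, t = √(2L/a) = √(2·2.01/3.036) ≈ 1.15 s.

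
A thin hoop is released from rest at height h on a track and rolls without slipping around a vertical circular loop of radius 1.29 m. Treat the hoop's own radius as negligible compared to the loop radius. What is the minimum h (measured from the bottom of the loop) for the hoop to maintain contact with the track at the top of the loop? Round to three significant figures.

With I = MR², the ratio k = I/(MR²) is 1.
At the top, contact is just lost when gravity alone supplies the centripetal force: Mg = Mv_top²/r, i.e. v_top² = gr.
With ω = v/R, the kinetic energy at speed v is ½(1+k)Mv² = Mv².
Energy conservation from release (height h) to the top (height 2r): Mgh = Mg(2r) + M·gr.
Thus h_min = 2r + (1+k)r/2 = r(2 + 2/2) = 1.29 × 3 ≈ 3.87 m.

h_min ≈ 3.87 m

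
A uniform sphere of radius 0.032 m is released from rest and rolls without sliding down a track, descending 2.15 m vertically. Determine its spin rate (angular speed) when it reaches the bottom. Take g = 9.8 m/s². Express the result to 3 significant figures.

ω ≈ 171 rad/s

Here I = (2/5)MR², so the shape factor k = I/(MR²) = 0.4.
The rolling condition ω = v/R makes the rotational term ½I(v/R)² = ½kMv², so KE_total = ½(1+k)Mv² = (7/10)Mv².
Energy conservation Mgh = ½(1+k)Mv² gives v = √(2gh/(1+k)) = √(2 × 9.8 × 2.15 / 1.4) = 5.486 m/s.
The angular speed follows from ω = v/R = 5.486/0.032 ≈ 171 rad/s.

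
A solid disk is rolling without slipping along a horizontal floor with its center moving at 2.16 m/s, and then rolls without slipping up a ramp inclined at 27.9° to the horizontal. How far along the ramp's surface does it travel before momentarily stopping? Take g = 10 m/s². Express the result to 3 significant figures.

With I = (1/2)MR², the ratio k = I/(MR²) is 0.5.
Pure rolling means v = ωR; then KE = ½Mv² + ½I(v/R)² = ½(1+k)Mv² = (3/4)Mv².
Setting this equal to Mgh gives the vertical rise h = (1+k)v₀²/(2g) = 1.5×2.16²/(2×10) = 0.3499 m.
The distance along the slope is d = h/sinθ = 0.3499/sin27.9° ≈ 0.748 m.

d ≈ 0.748 m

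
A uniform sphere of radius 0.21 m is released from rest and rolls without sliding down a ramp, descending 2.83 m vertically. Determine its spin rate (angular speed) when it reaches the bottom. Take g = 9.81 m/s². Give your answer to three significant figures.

The moment of inertia is (2/5)MR², giving k ≡ I/(MR²) = 0.4.
Rolling without slipping gives ω = v/R, so the total kinetic energy is ½Mv² + ½Iω² = ½(1+k)Mv² = (7/10)Mv².
Energy conservation Mgh = ½(1+k)Mv² gives v = √(2gh/(1+k)) = √(2 × 9.81 × 2.83 / 1.4) = 6.298 m/s.
Then ω = v/R = 6.298 / 0.21 ≈ 30.0 rad/s.

ω ≈ 30.0 rad/s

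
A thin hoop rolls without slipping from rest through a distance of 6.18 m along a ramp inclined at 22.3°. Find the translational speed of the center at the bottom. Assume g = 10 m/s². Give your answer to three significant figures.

v ≈ 4.84 m/s

Here I = MR², so the shape factor k = I/(MR²) = 1.
Rolling without slipping gives ω = v/R, so the total kinetic energy is ½Mv² + ½Iω² = ½(1+k)Mv² = Mv².
The vertical drop is h = L sinθ = 6.18 × sin22.3° = 2.345 m.
Setting Mgh = Mv² gives v = √(2gh/(1+k)) = √(2·10·2.345/2) ≈ 4.84 m/s.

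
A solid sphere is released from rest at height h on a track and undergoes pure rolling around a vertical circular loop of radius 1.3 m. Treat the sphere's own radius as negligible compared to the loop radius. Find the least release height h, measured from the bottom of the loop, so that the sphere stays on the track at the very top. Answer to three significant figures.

For this body I = (2/5)MR², i.e. k = I/(MR²) = 0.4.
At the top of the loop, the minimum-contact condition is Mg = Mv_top²/r, so v_top² = gr.
With ω = v/R, the kinetic energy at speed v is ½(1+k)Mv² = (7/10)Mv².
Energy conservation from release (height h) to the top (height 2r): Mgh = Mg(2r) + (7/10)M·gr.
Thus h_min = 2r + (1+k)r/2 = r(2 + 1.4/2) = 1.3 × 2.7 ≈ 3.51 m.

h_min ≈ 3.51 m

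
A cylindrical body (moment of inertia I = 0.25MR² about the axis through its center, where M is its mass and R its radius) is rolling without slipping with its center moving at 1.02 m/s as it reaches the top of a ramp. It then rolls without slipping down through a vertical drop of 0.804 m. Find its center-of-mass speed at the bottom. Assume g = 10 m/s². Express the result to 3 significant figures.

v ≈ 3.73 m/s

For this body I = 0.25MR², i.e. k = I/(MR²) = 0.25.
Since it rolls without slipping, ω = v/R and KE = ½Mv² + ½Iω² = ½(1+k)Mv² = (5/8)Mv².
Energy conservation: (5/8)Mv₀² + Mgh = (5/8)Mv², so v² = v₀² + 2gh/(1+k).
v = √(1.02² + 2×10×0.804/1.25) = √13.9 ≈ 3.73 m/s.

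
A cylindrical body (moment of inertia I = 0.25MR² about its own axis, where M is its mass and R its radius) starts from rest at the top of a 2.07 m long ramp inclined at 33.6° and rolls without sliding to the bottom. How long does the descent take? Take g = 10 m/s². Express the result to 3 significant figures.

t ≈ 0.967 s

Here I = 0.25MR², so the shape factor k = I/(MR²) = 0.25.
Newton's second law down the slope: Mg sinθ − f = Ma. The torque equation fR = Iα (with α = a/R) gives f = kMa.
Hence a = g sinθ/(1+k) = 10×sin33.6°/1.25 = 4.427 m/s².
Starting from rest, L = ½at², so t = √(2L/a) = √(2×2.07/4.427) ≈ 0.967 s.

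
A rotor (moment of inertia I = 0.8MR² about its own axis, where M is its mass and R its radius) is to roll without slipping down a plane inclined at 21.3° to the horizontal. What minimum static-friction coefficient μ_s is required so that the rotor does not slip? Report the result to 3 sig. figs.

μ_min ≈ 0.173

Here I = 0.8MR², so the shape factor k = I/(MR²) = 0.8.
Along the incline Mg sinθ − f = Ma, and torque about the center fR = Iα = kMR²(a/R) gives f = kMa.
These give a = g sinθ/(1+k) and the required friction f = kMg sinθ/(1+k).
The normal force is N = Mg cosθ, so μ_min = f/N = k tanθ/(1+k).
μ_min = 0.8 × tan21.3° / 1.8 ≈ 0.173.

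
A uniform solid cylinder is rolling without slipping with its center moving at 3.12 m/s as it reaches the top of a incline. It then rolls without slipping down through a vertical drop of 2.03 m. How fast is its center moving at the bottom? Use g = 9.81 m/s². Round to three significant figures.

Here I = (1/2)MR², so the shape factor k = I/(MR²) = 0.5.
The rolling condition ω = v/R makes the rotational term ½I(v/R)² = ½kMv², so KE_total = ½(1+k)Mv² = (3/4)Mv².
Energy conservation: (3/4)Mv₀² + Mgh = (3/4)Mv², so v² = v₀² + 2gh/(1+k).
v = √(3.12² + 2×9.81×2.03/1.5) = √36.29 ≈ 6.02 m/s.

v ≈ 6.02 m/s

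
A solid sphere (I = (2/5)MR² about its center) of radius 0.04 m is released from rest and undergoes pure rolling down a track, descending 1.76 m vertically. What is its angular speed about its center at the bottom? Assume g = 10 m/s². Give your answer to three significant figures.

ω ≈ 125 rad/s

Here I = (2/5)MR², so the shape factor k = I/(MR²) = 0.4.
Rolling without slipping gives ω = v/R, so the total kinetic energy is ½Mv² + ½Iω² = ½(1+k)Mv² = (7/10)Mv².
Energy conservation Mgh = ½(1+k)Mv² gives v = √(2gh/(1+k)) = √(2 × 10 × 1.76 / 1.4) = 5.014 m/s.
Then ω = v/R = 5.014 / 0.04 ≈ 125 rad/s.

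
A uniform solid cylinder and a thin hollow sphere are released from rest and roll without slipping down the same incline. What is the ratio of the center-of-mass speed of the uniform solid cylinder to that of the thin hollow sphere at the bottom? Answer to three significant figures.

Each satisfies Mgh = ½(1+k)Mv² with k = I/(MR²), so v ∝ 1/√(1+k).
For the uniform solid cylinder k = 0.5; for the thin hollow sphere k = 2/3.
v₁/v₂ = √((1+k₂)/(1+k₁)) = √(1.667/1.5) ≈ 1.05.

v_ratio ≈ 1.05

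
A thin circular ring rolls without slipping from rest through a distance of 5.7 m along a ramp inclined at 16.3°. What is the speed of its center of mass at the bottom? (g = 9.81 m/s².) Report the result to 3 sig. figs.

For this body I = MR², i.e. k = I/(MR²) = 1.
The rolling condition ω = v/R makes the rotational term ½I(v/R)² = ½kMv², so KE_total = ½(1+k)Mv² = Mv².
The vertical drop is h = L sinθ = 5.7 × sin16.3° = 1.6 m.
Energy conservation: Mgh = Mv², so v = √(2gh/(1+k)) = √(2 × 9.81 × 1.6 / 2) ≈ 3.96 m/s.

v ≈ 3.96 m/s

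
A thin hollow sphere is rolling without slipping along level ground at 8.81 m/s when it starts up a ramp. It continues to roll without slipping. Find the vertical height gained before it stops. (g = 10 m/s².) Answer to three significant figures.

h ≈ 6.47 m

For this body I = (2/3)MR², i.e. k = I/(MR²) = 2/3.
Since it rolls without slipping, ω = v/R and KE = ½Mv² + ½Iω² = ½(1+k)Mv² = (5/6)Mv².
At the top the kinetic energy is zero, so (5/6)Mv₀² = Mgh.
Thus h = (1+k)v₀²/(2g) = 1.667 × 8.81² / (2 × 10) ≈ 6.47 m.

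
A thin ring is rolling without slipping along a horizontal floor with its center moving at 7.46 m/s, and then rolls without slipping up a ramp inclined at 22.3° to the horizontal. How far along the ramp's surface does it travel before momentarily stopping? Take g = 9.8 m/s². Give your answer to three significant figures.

With I = MR², the ratio k = I/(MR²) is 1.
Rolling without slipping gives ω = v/R, so the total kinetic energy is ½Mv² + ½Iω² = ½(1+k)Mv² = Mv².
Setting this equal to Mgh gives the vertical rise h = (1+k)v₀²/(2g) = 2×7.46²/(2×9.8) = 5.679 m.
Along the incline, d = h/sinθ = 5.679/sin22.3° ≈ 15.0 m.

d ≈ 15.0 m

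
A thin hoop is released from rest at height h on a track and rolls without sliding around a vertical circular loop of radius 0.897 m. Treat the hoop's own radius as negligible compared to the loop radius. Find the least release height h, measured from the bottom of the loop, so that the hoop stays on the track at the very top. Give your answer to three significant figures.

h_min ≈ 2.69 m

For this body I = MR², i.e. k = I/(MR²) = 1.
At the top, contact is just lost when gravity alone supplies the centripetal force: Mg = Mv_top²/r, i.e. v_top² = gr.
With ω = v/R, the kinetic energy at speed v is ½(1+k)Mv² = Mv².
Energy conservation from release (height h) to the top (height 2r): Mgh = Mg(2r) + M·gr.
Thus h_min = 2r + (1+k)r/2 = r(2 + 2/2) = 0.897 × 3 ≈ 2.69 m.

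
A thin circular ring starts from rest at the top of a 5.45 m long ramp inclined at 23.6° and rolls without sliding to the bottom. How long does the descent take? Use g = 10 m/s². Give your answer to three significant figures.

t ≈ 2.33 s

Here I = MR², so the shape factor k = I/(MR²) = 1.
Newton's second law down the slope: Mg sinθ − f = Ma. The torque equation fR = Iα (with α = a/R) gives f = kMa.
Hence a = g sinθ/(1+k) = 10×sin23.6°/2 = 2.002 m/s².
With constant a from rest, t = √(2L/a) = √(2·5.45/2.002) ≈ 2.33 s.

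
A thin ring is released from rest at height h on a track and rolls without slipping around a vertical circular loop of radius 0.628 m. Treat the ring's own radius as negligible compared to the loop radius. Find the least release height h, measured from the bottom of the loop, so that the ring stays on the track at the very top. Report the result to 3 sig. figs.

With I = MR², the ratio k = I/(MR²) is 1.
At the top of the loop, the minimum-contact condition is Mg = Mv_top²/r, so v_top² = gr.
With ω = v/R, the kinetic energy at speed v is ½(1+k)Mv² = Mv².
Energy conservation from release (height h) to the top (height 2r): Mgh = Mg(2r) + M·gr.
Thus h_min = 2r + (1+k)r/2 = r(2 + 2/2) = 0.628 × 3 ≈ 1.88 m.

h_min ≈ 1.88 m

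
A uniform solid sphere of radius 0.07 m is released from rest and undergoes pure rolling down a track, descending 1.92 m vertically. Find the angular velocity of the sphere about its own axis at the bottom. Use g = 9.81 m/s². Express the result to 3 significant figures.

For this body I = (2/5)MR², i.e. k = I/(MR²) = 0.4.
Since it rolls without slipping, ω = v/R and KE = ½Mv² + ½Iω² = ½(1+k)Mv² = (7/10)Mv².
Energy conservation Mgh = ½(1+k)Mv² gives v = √(2gh/(1+k)) = √(2 × 9.81 × 1.92 / 1.4) = 5.187 m/s.
The angular speed follows from ω = v/R = 5.187/0.07 ≈ 74.1 rad/s.

ω ≈ 74.1 rad/s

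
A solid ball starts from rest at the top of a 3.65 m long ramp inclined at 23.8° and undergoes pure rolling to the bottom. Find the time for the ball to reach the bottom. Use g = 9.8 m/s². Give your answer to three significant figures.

Here I = (2/5)MR², so the shape factor k = I/(MR²) = 0.4.
Along the incline Mg sinθ − f = Ma, and torque about the center fR = Iα = kMR²(a/R) gives f = kMa.
Hence a = g sinθ/(1+k) = 9.8×sin23.8°/1.4 = 2.825 m/s².
With constant a from rest, t = √(2L/a) = √(2·3.65/2.825) ≈ 1.61 s.

t ≈ 1.61 s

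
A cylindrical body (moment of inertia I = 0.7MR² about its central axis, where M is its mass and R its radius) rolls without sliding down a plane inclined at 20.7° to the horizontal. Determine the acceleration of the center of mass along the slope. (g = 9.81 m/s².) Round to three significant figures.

a ≈ 2.04 m/s²

Here I = 0.7MR², so the shape factor k = I/(MR²) = 0.7.
Translational: Mg sinθ − f = Ma. Rotational about the CM: fR = Iα = kMRa, so f = kMa.
Eliminating f: Mg sinθ = (1+k)Ma, so a = g sinθ/(1+k) = 9.81 × sin20.7° / 1.7 ≈ 2.04 m/s².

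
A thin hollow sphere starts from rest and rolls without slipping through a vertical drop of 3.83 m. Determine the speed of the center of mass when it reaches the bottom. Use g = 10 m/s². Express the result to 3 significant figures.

v ≈ 6.78 m/s

With I = (2/3)MR², the ratio k = I/(MR²) is 2/3.
Since it rolls without slipping, ω = v/R and KE = ½Mv² + ½Iω² = ½(1+k)Mv² = (5/6)Mv².
Energy conservation: Mgh = (5/6)Mv², so v = √(2gh/(1+k)) = √(2 × 10 × 3.83 / 1.667) ≈ 6.78 m/s.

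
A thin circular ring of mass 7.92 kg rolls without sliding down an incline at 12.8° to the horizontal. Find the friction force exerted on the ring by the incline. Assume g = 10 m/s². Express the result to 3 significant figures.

Here I = MR², so the shape factor k = I/(MR²) = 1.
Newton's second law down the slope: Mg sinθ − f = Ma. The torque equation fR = Iα (with α = a/R) gives f = kMa.
Combining, a = g sinθ/(1+k) and f = kMa = kMg sinθ/(1+k).
f = 1 × 7.92 × 10 × sin12.8° / 2 ≈ 8.77 N.

f ≈ 8.77 N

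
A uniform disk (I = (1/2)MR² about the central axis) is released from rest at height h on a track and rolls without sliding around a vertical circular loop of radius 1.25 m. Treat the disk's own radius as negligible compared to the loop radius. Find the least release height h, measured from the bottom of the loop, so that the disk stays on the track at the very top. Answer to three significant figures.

For this body I = (1/2)MR², i.e. k = I/(MR²) = 0.5.
At the top of the loop, the minimum-contact condition is Mg = Mv_top²/r, so v_top² = gr.
With ω = v/R, the kinetic energy at speed v is ½(1+k)Mv² = (3/4)Mv².
Energy conservation from release (height h) to the top (height 2r): Mgh = Mg(2r) + (3/4)M·gr.
Thus h_min = 2r + (1+k)r/2 = r(2 + 1.5/2) = 1.25 × 2.75 ≈ 3.44 m.

h_min ≈ 3.44 m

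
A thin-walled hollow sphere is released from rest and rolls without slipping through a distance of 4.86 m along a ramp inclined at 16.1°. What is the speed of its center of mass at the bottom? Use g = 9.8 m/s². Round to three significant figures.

Here I = (2/3)MR², so the shape factor k = I/(MR²) = 2/3.
The rolling condition ω = v/R makes the rotational term ½I(v/R)² = ½kMv², so KE_total = ½(1+k)Mv² = (5/6)Mv².
The vertical drop is h = L sinθ = 4.86 × sin16.1° = 1.348 m.
Setting Mgh = (5/6)Mv² gives v = √(2gh/(1+k)) = √(2·9.8·1.348/1.667) ≈ 3.98 m/s.

v ≈ 3.98 m/s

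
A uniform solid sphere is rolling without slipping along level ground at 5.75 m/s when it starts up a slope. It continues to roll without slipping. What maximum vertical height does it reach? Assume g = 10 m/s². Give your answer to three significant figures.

h ≈ 2.31 m

For this body I = (2/5)MR², i.e. k = I/(MR²) = 0.4.
Rolling without slipping gives ω = v/R, so the total kinetic energy is ½Mv² + ½Iω² = ½(1+k)Mv² = (7/10)Mv².
At the top the kinetic energy is zero, so (7/10)Mv₀² = Mgh.
Thus h = (1+k)v₀²/(2g) = 1.4 × 5.75² / (2 × 10) ≈ 2.31 m.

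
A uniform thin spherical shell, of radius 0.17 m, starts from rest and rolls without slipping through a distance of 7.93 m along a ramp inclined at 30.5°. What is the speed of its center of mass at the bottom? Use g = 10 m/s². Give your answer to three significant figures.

The moment of inertia is (2/3)MR², giving k ≡ I/(MR²) = 2/3.
The rolling condition ω = v/R makes the rotational term ½I(v/R)² = ½kMv², so KE_total = ½(1+k)Mv² = (5/6)Mv².
The vertical drop is h = L sinθ = 7.93 × sin30.5° = 4.025 m.
Energy conservation: Mgh = (5/6)Mv², so v = √(2gh/(1+k)) = √(2 × 10 × 4.025 / 1.667) ≈ 6.95 m/s.

v ≈ 6.95 m/s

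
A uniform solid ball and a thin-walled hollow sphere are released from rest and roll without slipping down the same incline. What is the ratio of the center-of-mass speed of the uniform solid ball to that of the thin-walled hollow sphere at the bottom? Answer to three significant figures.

v_ratio ≈ 1.09

Each satisfies Mgh = ½(1+k)Mv² with k = I/(MR²), so v ∝ 1/√(1+k).
For the uniform solid ball k = 0.4; for the thin-walled hollow sphere k = 2/3.
v₁/v₂ = √((1+k₂)/(1+k₁)) = √(1.667/1.4) ≈ 1.09.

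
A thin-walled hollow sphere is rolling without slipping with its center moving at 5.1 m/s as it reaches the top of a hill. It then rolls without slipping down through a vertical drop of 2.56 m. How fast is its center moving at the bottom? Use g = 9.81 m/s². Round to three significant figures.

v ≈ 7.49 m/s

Here I = (2/3)MR², so the shape factor k = I/(MR²) = 2/3.
Since it rolls without slipping, ω = v/R and KE = ½Mv² + ½Iω² = ½(1+k)Mv² = (5/6)Mv².
Conserving energy between top and bottom: (5/6)Mv² = (5/6)Mv₀² + Mgh, hence v² = v₀² + 2gh/(1+k).
v = √(5.1² + 2×9.81×2.56/1.667) = √56.15 ≈ 7.49 m/s.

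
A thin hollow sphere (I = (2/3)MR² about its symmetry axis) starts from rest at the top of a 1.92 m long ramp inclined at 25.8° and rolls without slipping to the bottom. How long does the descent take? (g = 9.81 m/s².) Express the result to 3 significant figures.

With I = (2/3)MR², the ratio k = I/(MR²) is 2/3.
Along the incline Mg sinθ − f = Ma, and torque about the center fR = Iα = kMR²(a/R) gives f = kMa.
Hence a = g sinθ/(1+k) = 9.81×sin25.8°/1.667 = 2.562 m/s².
With constant a from rest, t = √(2L/a) = √(2·1.92/2.562) ≈ 1.22 s.

t ≈ 1.22 s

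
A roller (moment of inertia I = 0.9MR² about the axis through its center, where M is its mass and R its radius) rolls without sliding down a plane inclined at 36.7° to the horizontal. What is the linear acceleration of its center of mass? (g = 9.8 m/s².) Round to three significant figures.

Here I = 0.9MR², so the shape factor k = I/(MR²) = 0.9.
Along the incline Mg sinθ − f = Ma, and torque about the center fR = Iα = kMR²(a/R) gives f = kMa.
Eliminating f: Mg sinθ = (1+k)Ma, so a = g sinθ/(1+k) = 9.8 × sin36.7° / 1.9 ≈ 3.08 m/s².

a ≈ 3.08 m/s²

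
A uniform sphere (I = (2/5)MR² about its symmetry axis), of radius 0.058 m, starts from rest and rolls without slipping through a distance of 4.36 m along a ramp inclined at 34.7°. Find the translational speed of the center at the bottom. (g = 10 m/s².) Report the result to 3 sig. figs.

For this body I = (2/5)MR², i.e. k = I/(MR²) = 0.4.
Since it rolls without slipping, ω = v/R and KE = ½Mv² + ½Iω² = ½(1+k)Mv² = (7/10)Mv².
The vertical drop is h = L sinθ = 4.36 × sin34.7° = 2.482 m.
Setting Mgh = (7/10)Mv² gives v = √(2gh/(1+k)) = √(2·10·2.482/1.4) ≈ 5.95 m/s.

v ≈ 5.95 m/s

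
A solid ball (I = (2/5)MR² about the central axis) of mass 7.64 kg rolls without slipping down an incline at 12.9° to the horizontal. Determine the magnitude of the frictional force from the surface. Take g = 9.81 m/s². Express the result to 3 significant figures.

f ≈ 4.78 N

For this body I = (2/5)MR², i.e. k = I/(MR²) = 0.4.
Newton's second law down the slope: Mg sinθ − f = Ma. The torque equation fR = Iα (with α = a/R) gives f = kMa.
Combining, a = g sinθ/(1+k) and f = kMa = kMg sinθ/(1+k).
f = 0.4 × 7.64 × 9.81 × sin12.9° / 1.4 ≈ 4.78 N.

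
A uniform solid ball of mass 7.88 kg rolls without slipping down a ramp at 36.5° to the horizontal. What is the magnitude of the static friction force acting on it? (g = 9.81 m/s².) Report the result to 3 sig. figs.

For this body I = (2/5)MR², i.e. k = I/(MR²) = 0.4.
Along the incline Mg sinθ − f = Ma, and torque about the center fR = Iα = kMR²(a/R) gives f = kMa.
Combining, a = g sinθ/(1+k) and f = kMa = kMg sinθ/(1+k).
f = 0.4 × 7.88 × 9.81 × sin36.5° / 1.4 ≈ 13.1 N.

f ≈ 13.1 N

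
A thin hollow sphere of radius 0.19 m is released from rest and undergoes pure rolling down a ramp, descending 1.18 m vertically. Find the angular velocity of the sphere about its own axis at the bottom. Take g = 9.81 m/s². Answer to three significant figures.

For this body I = (2/3)MR², i.e. k = I/(MR²) = 2/3.
Pure rolling means v = ωR; then KE = ½Mv² + ½I(v/R)² = ½(1+k)Mv² = (5/6)Mv².
Energy conservation Mgh = ½(1+k)Mv² gives v = √(2gh/(1+k)) = √(2 × 9.81 × 1.18 / 1.667) = 3.727 m/s.
The angular speed follows from ω = v/R = 3.727/0.19 ≈ 19.6 rad/s.

ω ≈ 19.6 rad/s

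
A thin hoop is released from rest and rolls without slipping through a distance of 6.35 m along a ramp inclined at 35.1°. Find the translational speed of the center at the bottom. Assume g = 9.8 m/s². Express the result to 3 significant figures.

v ≈ 5.98 m/s

With I = MR², the ratio k = I/(MR²) is 1.
Pure rolling means v = ωR; then KE = ½Mv² + ½I(v/R)² = ½(1+k)Mv² = Mv².
The vertical drop is h = L sinθ = 6.35 × sin35.1° = 3.651 m.
Energy conservation: Mgh = Mv², so v = √(2gh/(1+k)) = √(2 × 9.8 × 3.651 / 2) ≈ 5.98 m/s.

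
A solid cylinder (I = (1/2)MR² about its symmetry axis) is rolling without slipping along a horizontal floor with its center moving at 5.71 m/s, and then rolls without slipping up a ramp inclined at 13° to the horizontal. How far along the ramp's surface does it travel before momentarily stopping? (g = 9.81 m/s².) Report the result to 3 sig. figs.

d ≈ 11.1 m

Here I = (1/2)MR², so the shape factor k = I/(MR²) = 0.5.
The rolling condition ω = v/R makes the rotational term ½I(v/R)² = ½kMv², so KE_total = ½(1+k)Mv² = (3/4)Mv².
Setting this equal to Mgh gives the vertical rise h = (1+k)v₀²/(2g) = 1.5×5.71²/(2×9.81) = 2.493 m.
The distance along the slope is d = h/sinθ = 2.493/sin13° ≈ 11.1 m.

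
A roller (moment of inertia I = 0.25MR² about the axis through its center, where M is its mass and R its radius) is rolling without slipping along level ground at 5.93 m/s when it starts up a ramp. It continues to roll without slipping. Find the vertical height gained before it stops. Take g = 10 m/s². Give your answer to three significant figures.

For this body I = 0.25MR², i.e. k = I/(MR²) = 0.25.
The rolling condition ω = v/R makes the rotational term ½I(v/R)² = ½kMv², so KE_total = ½(1+k)Mv² = (5/8)Mv².
All of this converts to potential energy at the highest point: (5/8)Mv₀² = Mgh.
Thus h = (1+k)v₀²/(2g) = 1.25 × 5.93² / (2 × 10) ≈ 2.20 m.

h ≈ 2.20 m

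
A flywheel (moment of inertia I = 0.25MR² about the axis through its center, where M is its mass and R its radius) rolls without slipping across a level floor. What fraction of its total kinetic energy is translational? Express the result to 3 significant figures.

The moment of inertia is 0.25MR², giving k ≡ I/(MR²) = 0.25.
With ω = v/R, KE_trans = ½Mv² and KE_rot = ½Iω² = ½kMv², so KE_total = ½(1+k)Mv².
The translational fraction is therefore 1/(1+k) = 1/1.25 ≈ 0.800.

fraction ≈ 0.800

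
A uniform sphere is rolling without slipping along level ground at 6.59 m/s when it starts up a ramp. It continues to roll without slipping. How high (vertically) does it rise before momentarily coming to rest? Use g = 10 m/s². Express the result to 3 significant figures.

h ≈ 3.04 m

Here I = (2/5)MR², so the shape factor k = I/(MR²) = 0.4.
Since it rolls without slipping, ω = v/R and KE = ½Mv² + ½Iω² = ½(1+k)Mv² = (7/10)Mv².
All of this converts to potential energy at the highest point: (7/10)Mv₀² = Mgh.
Thus h = (1+k)v₀²/(2g) = 1.4 × 6.59² / (2 × 10) ≈ 3.04 m.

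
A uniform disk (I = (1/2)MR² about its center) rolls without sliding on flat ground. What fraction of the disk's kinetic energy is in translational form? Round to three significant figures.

For this body I = (1/2)MR², i.e. k = I/(MR²) = 0.5.
With ω = v/R, KE_trans = ½Mv² and KE_rot = ½Iω² = ½kMv², so KE_total = ½(1+k)Mv².
The translational fraction is therefore 1/(1+k) = 1/1.5 ≈ 0.667.

fraction ≈ 0.667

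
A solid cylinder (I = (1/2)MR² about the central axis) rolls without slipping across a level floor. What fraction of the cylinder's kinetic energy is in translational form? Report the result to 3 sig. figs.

fraction ≈ 0.667

With I = (1/2)MR², the ratio k = I/(MR²) is 0.5.
Since ω = v/R, the translational part is ½Mv² and the rotational part is ½I(v/R)² = ½kMv²; the total is ½(1+k)Mv².
The translational fraction is therefore 1/(1+k) = 1/1.5 ≈ 0.667.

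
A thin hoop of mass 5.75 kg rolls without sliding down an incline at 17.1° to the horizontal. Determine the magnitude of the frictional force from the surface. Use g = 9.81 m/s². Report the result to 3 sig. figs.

With I = MR², the ratio k = I/(MR²) is 1.
Newton's second law down the slope: Mg sinθ − f = Ma. The torque equation fR = Iα (with α = a/R) gives f = kMa.
Combining, a = g sinθ/(1+k) and f = kMa = kMg sinθ/(1+k).
f = 1 × 5.75 × 9.81 × sin17.1° / 2 ≈ 8.29 N.

f ≈ 8.29 N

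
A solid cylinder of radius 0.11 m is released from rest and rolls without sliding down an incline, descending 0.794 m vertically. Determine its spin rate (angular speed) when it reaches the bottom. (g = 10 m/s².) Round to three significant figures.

Here I = (1/2)MR², so the shape factor k = I/(MR²) = 0.5.
Since it rolls without slipping, ω = v/R and KE = ½Mv² + ½Iω² = ½(1+k)Mv² = (3/4)Mv².
Energy conservation Mgh = ½(1+k)Mv² gives v = √(2gh/(1+k)) = √(2 × 10 × 0.794 / 1.5) = 3.254 m/s.
Then ω = v/R = 3.254 / 0.11 ≈ 29.6 rad/s.

ω ≈ 29.6 rad/s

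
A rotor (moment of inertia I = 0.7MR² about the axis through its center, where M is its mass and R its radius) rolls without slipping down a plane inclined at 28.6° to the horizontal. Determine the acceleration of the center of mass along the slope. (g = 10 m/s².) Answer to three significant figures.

a ≈ 2.82 m/s²

Here I = 0.7MR², so the shape factor k = I/(MR²) = 0.7.
Newton's second law down the slope: Mg sinθ − f = Ma. The torque equation fR = Iα (with α = a/R) gives f = kMa.
Eliminating f: Mg sinθ = (1+k)Ma, so a = g sinθ/(1+k) = 10 × sin28.6° / 1.7 ≈ 2.82 m/s².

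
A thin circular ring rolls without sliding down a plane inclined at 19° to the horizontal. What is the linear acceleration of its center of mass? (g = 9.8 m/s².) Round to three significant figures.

a ≈ 1.60 m/s²

For this body I = MR², i.e. k = I/(MR²) = 1.
Translational: Mg sinθ − f = Ma. Rotational about the CM: fR = Iα = kMRa, so f = kMa.
Eliminating f: Mg sinθ = (1+k)Ma, so a = g sinθ/(1+k) = 9.8 × sin19° / 2 ≈ 1.60 m/s².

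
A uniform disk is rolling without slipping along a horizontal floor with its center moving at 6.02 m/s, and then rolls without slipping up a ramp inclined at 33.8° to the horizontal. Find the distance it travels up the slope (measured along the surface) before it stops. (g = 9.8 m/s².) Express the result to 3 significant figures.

Here I = (1/2)MR², so the shape factor k = I/(MR²) = 0.5.
The rolling condition ω = v/R makes the rotational term ½I(v/R)² = ½kMv², so KE_total = ½(1+k)Mv² = (3/4)Mv².
Setting this equal to Mgh gives the vertical rise h = (1+k)v₀²/(2g) = 1.5×6.02²/(2×9.8) = 2.773 m.
The distance along the slope is d = h/sinθ = 2.773/sin33.8° ≈ 4.99 m.

d ≈ 4.99 m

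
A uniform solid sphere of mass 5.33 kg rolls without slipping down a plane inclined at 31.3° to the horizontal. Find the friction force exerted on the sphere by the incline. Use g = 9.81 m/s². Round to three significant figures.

f ≈ 7.76 N

The moment of inertia is (2/5)MR², giving k ≡ I/(MR²) = 0.4.
Along the incline Mg sinθ − f = Ma, and torque about the center fR = Iα = kMR²(a/R) gives f = kMa.
Combining, a = g sinθ/(1+k) and f = kMa = kMg sinθ/(1+k).
f = 0.4 × 5.33 × 9.81 × sin31.3° / 1.4 ≈ 7.76 N.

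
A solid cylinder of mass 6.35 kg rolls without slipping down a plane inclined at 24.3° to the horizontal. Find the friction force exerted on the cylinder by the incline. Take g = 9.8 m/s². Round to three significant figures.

Here I = (1/2)MR², so the shape factor k = I/(MR²) = 0.5.
Newton's second law down the slope: Mg sinθ − f = Ma. The torque equation fR = Iα (with α = a/R) gives f = kMa.
Combining, a = g sinθ/(1+k) and f = kMa = kMg sinθ/(1+k).
f = 0.5 × 6.35 × 9.8 × sin24.3° / 1.5 ≈ 8.54 N.

f ≈ 8.54 N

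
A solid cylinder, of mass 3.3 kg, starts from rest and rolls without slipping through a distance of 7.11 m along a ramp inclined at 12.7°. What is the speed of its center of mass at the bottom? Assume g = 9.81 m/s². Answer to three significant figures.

v ≈ 4.52 m/s

Here I = (1/2)MR², so the shape factor k = I/(MR²) = 0.5.
Pure rolling means v = ωR; then KE = ½Mv² + ½I(v/R)² = ½(1+k)Mv² = (3/4)Mv².
The vertical drop is h = L sinθ = 7.11 × sin12.7° = 1.563 m.
Setting Mgh = (3/4)Mv² gives v = √(2gh/(1+k)) = √(2·9.81·1.563/1.5) ≈ 4.52 m/s.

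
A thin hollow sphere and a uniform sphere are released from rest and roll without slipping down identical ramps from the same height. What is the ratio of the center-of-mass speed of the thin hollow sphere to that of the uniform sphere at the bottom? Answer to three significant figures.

v_ratio ≈ 0.917

Each satisfies Mgh = ½(1+k)Mv² with k = I/(MR²), so v ∝ 1/√(1+k).
For the thin hollow sphere k = 2/3; for the uniform sphere k = 0.4.
v₁/v₂ = √((1+k₂)/(1+k₁)) = √(1.4/1.667) ≈ 0.917.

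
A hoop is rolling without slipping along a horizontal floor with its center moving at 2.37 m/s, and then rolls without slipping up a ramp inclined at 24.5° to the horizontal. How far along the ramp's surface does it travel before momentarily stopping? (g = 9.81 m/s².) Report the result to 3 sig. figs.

For this body I = MR², i.e. k = I/(MR²) = 1.
Rolling without slipping gives ω = v/R, so the total kinetic energy is ½Mv² + ½Iω² = ½(1+k)Mv² = Mv².
Setting this equal to Mgh gives the vertical rise h = (1+k)v₀²/(2g) = 2×2.37²/(2×9.81) = 0.5726 m.
The distance along the slope is d = h/sinθ = 0.5726/sin24.5° ≈ 1.38 m.

d ≈ 1.38 m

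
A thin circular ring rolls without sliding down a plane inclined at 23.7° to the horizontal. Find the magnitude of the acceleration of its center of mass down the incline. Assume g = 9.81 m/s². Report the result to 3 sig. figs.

a ≈ 1.97 m/s²

For this body I = MR², i.e. k = I/(MR²) = 1.
Newton's second law down the slope: Mg sinθ − f = Ma. The torque equation fR = Iα (with α = a/R) gives f = kMa.
Eliminating f: Mg sinθ = (1+k)Ma, so a = g sinθ/(1+k) = 9.81 × sin23.7° / 2 ≈ 1.97 m/s².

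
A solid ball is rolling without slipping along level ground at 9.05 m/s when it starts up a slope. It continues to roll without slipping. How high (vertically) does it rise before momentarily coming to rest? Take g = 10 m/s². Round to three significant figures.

h ≈ 5.73 m

The moment of inertia is (2/5)MR², giving k ≡ I/(MR²) = 0.4.
Since it rolls without slipping, ω = v/R and KE = ½Mv² + ½Iω² = ½(1+k)Mv² = (7/10)Mv².
At the top the kinetic energy is zero, so (7/10)Mv₀² = Mgh.
Thus h = (1+k)v₀²/(2g) = 1.4 × 9.05² / (2 × 10) ≈ 5.73 m.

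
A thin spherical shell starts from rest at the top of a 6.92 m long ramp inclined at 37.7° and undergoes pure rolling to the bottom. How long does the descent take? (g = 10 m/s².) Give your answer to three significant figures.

For this body I = (2/3)MR², i.e. k = I/(MR²) = 2/3.
Translational: Mg sinθ − f = Ma. Rotational about the CM: fR = Iα = kMRa, so f = kMa.
Hence a = g sinθ/(1+k) = 10×sin37.7°/1.667 = 3.669 m/s².
With constant a from rest, t = √(2L/a) = √(2·6.92/3.669) ≈ 1.94 s.

t ≈ 1.94 s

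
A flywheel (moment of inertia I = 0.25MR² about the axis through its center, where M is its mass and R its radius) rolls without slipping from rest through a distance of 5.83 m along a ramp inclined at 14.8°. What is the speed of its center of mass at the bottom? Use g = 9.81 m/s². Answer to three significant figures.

v ≈ 4.83 m/s

With I = 0.25MR², the ratio k = I/(MR²) is 0.25.
Pure rolling means v = ωR; then KE = ½Mv² + ½I(v/R)² = ½(1+k)Mv² = (5/8)Mv².
The vertical drop is h = L sinθ = 5.83 × sin14.8° = 1.489 m.
Setting Mgh = (5/8)Mv² gives v = √(2gh/(1+k)) = √(2·9.81·1.489/1.25) ≈ 4.83 m/s.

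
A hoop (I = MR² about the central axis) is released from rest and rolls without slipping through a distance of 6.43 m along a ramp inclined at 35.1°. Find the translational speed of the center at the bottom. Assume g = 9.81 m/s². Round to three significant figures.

v ≈ 6.02 m/s

The moment of inertia is MR², giving k ≡ I/(MR²) = 1.
The rolling condition ω = v/R makes the rotational term ½I(v/R)² = ½kMv², so KE_total = ½(1+k)Mv² = Mv².
The vertical drop is h = L sinθ = 6.43 × sin35.1° = 3.697 m.
Setting Mgh = Mv² gives v = √(2gh/(1+k)) = √(2·9.81·3.697/2) ≈ 6.02 m/s.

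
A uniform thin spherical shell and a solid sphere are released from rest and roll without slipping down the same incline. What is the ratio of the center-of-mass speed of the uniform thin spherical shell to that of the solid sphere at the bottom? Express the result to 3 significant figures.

Each satisfies Mgh = ½(1+k)Mv² with k = I/(MR²), so v ∝ 1/√(1+k).
For the uniform thin spherical shell k = 2/3; for the solid sphere k = 0.4.
v₁/v₂ = √((1+k₂)/(1+k₁)) = √(1.4/1.667) ≈ 0.917.

v_ratio ≈ 0.917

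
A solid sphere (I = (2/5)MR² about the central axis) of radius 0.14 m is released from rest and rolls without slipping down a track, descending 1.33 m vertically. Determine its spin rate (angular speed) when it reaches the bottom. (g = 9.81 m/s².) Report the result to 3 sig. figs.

Here I = (2/5)MR², so the shape factor k = I/(MR²) = 0.4.
Rolling without slipping gives ω = v/R, so the total kinetic energy is ½Mv² + ½Iω² = ½(1+k)Mv² = (7/10)Mv².
Energy conservation Mgh = ½(1+k)Mv² gives v = √(2gh/(1+k)) = √(2 × 9.81 × 1.33 / 1.4) = 4.317 m/s.
The angular speed follows from ω = v/R = 4.317/0.14 ≈ 30.8 rad/s.

ω ≈ 30.8 rad/s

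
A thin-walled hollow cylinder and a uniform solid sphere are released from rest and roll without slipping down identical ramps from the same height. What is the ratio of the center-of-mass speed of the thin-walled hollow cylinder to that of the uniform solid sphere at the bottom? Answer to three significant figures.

v_ratio ≈ 0.837

Each satisfies Mgh = ½(1+k)Mv² with k = I/(MR²), so v ∝ 1/√(1+k).
For the thin-walled hollow cylinder k = 1; for the uniform solid sphere k = 0.4.
v₁/v₂ = √((1+k₂)/(1+k₁)) = √(1.4/2) ≈ 0.837.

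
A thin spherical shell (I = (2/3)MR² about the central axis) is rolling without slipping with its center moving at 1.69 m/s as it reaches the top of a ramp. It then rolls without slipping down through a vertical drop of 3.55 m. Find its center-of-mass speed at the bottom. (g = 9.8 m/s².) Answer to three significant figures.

The moment of inertia is (2/3)MR², giving k ≡ I/(MR²) = 2/3.
The rolling condition ω = v/R makes the rotational term ½I(v/R)² = ½kMv², so KE_total = ½(1+k)Mv² = (5/6)Mv².
Conserving energy between top and bottom: (5/6)Mv² = (5/6)Mv₀² + Mgh, hence v² = v₀² + 2gh/(1+k).
v = √(1.69² + 2×9.8×3.55/1.667) = √44.6 ≈ 6.68 m/s.

v ≈ 6.68 m/s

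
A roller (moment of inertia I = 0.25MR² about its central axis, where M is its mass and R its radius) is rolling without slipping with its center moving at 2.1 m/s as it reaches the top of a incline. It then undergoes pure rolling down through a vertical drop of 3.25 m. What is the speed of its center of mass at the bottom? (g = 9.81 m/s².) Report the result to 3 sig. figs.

v ≈ 7.44 m/s

The moment of inertia is 0.25MR², giving k ≡ I/(MR²) = 0.25.
Since it rolls without slipping, ω = v/R and KE = ½Mv² + ½Iω² = ½(1+k)Mv² = (5/8)Mv².
Conserving energy between top and bottom: (5/8)Mv² = (5/8)Mv₀² + Mgh, hence v² = v₀² + 2gh/(1+k).
v = √(2.1² + 2×9.81×3.25/1.25) = √55.42 ≈ 7.44 m/s.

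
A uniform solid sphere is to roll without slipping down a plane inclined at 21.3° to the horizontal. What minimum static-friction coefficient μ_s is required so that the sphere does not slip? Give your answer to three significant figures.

μ_min ≈ 0.111

With I = (2/5)MR², the ratio k = I/(MR²) is 0.4.
Along the incline Mg sinθ − f = Ma, and torque about the center fR = Iα = kMR²(a/R) gives f = kMa.
These give a = g sinθ/(1+k) and the required friction f = kMg sinθ/(1+k).
The normal force is N = Mg cosθ, so μ_min = f/N = k tanθ/(1+k).
μ_min = 0.4 × tan21.3° / 1.4 ≈ 0.111.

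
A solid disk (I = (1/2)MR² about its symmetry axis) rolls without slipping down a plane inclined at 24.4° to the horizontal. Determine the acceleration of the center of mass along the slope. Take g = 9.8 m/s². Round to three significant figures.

With I = (1/2)MR², the ratio k = I/(MR²) is 0.5.
Newton's second law down the slope: Mg sinθ − f = Ma. The torque equation fR = Iα (with α = a/R) gives f = kMa.
Eliminating f: Mg sinθ = (1+k)Ma, so a = g sinθ/(1+k) = 9.8 × sin24.4° / 1.5 ≈ 2.70 m/s².

a ≈ 2.70 m/s²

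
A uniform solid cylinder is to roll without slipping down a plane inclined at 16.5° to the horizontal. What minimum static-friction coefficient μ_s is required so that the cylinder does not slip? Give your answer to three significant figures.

μ_min ≈ 0.0987

With I = (1/2)MR², the ratio k = I/(MR²) is 0.5.
Translational: Mg sinθ − f = Ma. Rotational about the CM: fR = Iα = kMRa, so f = kMa.
These give a = g sinθ/(1+k) and the required friction f = kMg sinθ/(1+k).
The normal force is N = Mg cosθ, so μ_min = f/N = k tanθ/(1+k).
μ_min = 0.5 × tan16.5° / 1.5 ≈ 0.0987.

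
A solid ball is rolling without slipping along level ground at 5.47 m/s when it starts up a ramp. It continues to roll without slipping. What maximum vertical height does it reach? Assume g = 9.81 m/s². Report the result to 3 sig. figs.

With I = (2/5)MR², the ratio k = I/(MR²) is 0.4.
The rolling condition ω = v/R makes the rotational term ½I(v/R)² = ½kMv², so KE_total = ½(1+k)Mv² = (7/10)Mv².
All of this converts to potential energy at the highest point: (7/10)Mv₀² = Mgh.
Thus h = (1+k)v₀²/(2g) = 1.4 × 5.47² / (2 × 9.81) ≈ 2.14 m.

h ≈ 2.14 m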